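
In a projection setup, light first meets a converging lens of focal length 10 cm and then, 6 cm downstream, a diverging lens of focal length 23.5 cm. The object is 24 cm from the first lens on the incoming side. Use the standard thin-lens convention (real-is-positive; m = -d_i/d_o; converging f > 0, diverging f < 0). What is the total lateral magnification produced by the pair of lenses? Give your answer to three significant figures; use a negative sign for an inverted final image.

Lens 1: 1/d_i1 = 1/f_1 - 1/d_o1 = 1/10 - 1/24 = 0.05833 cm^-1, so d_i1 = 17.143 cm.
m_1 = -(17.143)/24 = -0.7143.
Since 17.143 cm > 6 cm, the first image lies past the second lens and serves as a virtual object: d_o2 = L - d_i1 = -11.143 cm.
Lens 2: 1/d_i2 = 1/f_2 - 1/d_o2 = 1/(-23.5) - 1/(-11.143) = 0.04719 cm^-1, so d_i2 = 21.191 cm.
m_2 = -(21.191)/(-11.143) = 1.9017.
Total m = m_1 x m_2 = (-0.7143)(1.9017) = -1.3584.

-1.36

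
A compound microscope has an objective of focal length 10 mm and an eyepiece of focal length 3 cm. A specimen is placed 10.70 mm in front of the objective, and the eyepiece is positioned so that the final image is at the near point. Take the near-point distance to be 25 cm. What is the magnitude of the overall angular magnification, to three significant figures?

133

Convert to cm: f_obj = 10 mm = 1 cm; d_o = 10.70 mm = 1.07 cm.
Objective: 1/d_i = 1/f_obj - 1/d_o = 1/1 - 1/1.07 = 0.06542 cm^-1, so d_i = 15.286 cm.
m_obj = -d_i/d_o = -15.286/1.07 = -14.286.
Eyepiece angular magnification (image at near point): M_eye = 1 + D/f_e = 1 + 25/3 = 9.333.
Overall M = m_obj x M_eye = (-14.286)(9.333) = -133.33.
|M| = 133.33.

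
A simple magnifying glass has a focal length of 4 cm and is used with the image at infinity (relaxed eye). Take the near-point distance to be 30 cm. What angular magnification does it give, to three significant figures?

7.50

M = D/f = 30/4 = 7.500.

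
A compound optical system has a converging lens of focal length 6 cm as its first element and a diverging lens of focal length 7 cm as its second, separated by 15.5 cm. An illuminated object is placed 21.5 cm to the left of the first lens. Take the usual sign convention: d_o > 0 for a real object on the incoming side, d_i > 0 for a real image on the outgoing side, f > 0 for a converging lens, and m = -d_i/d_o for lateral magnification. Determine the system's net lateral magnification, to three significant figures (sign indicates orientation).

Applying the thin-lens equation to the first lens, 1/6 = 1/21.5 + 1/d_i1, which gives d_i1 = 8.323 cm.
Its lateral magnification is m_1 = -d_i1/d_o1 = -(8.323)/21.5 = -0.3871.
The intermediate image is 8.323 cm to the right of lens 1, so d_o2 = L - d_i1 = 15.5 - 8.323 = 7.177 cm.
Applying the thin-lens equation again with f_2 = -7 cm and d_o2 = 7.177 cm gives d_i2 = -3.544 cm.
m_2 = -(-3.544)/(7.177) = 0.4937.
Overall magnification: m = m_1 m_2 = -0.1911.

-0.191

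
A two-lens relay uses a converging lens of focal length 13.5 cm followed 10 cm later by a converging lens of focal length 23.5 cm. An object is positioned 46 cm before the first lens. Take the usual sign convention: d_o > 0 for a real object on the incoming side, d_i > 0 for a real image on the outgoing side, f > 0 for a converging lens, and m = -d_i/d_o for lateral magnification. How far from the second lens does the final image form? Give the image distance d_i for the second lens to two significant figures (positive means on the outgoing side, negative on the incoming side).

6.6 cm

Applying the thin-lens equation to the first lens, 1/13.5 = 1/46 + 1/d_i1, which gives d_i1 = 19.108 cm.
Since 19.108 cm > 10 cm, the first image lies past the second lens and serves as a virtual object: d_o2 = L - d_i1 = -9.108 cm.
Applying the thin-lens equation again with f_2 = 23.5 cm and d_o2 = -9.108 cm gives d_i2 = 6.564 cm.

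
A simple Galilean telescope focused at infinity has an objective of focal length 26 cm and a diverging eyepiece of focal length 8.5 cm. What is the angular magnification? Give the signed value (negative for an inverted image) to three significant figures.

M = -f_obj/f_eye = -26/(-8.5) = 3.059.

3.06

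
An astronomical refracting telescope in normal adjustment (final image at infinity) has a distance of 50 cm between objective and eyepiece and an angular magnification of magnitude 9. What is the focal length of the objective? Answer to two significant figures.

45 cm

In normal adjustment the tube length equals f_obj + f_eye and |M| = f_obj/f_eye.
So f_obj = 9 f_eye and 9 f_eye + f_eye = 50 cm, giving f_eye = 50/10 = 5.000 cm and f_obj = 45.000 cm.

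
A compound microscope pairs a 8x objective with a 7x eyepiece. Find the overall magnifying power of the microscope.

The overall magnification of a compound microscope is the product of the objective and eyepiece magnifications:
M = M_obj x M_eye = 8 x 7 = 56.

56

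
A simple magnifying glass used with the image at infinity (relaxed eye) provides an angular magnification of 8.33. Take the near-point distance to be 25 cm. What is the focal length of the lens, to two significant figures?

For the image at infinity, M = D/f.
f = D/M = 25/8.33 = 3.001 cm.

3.0 cm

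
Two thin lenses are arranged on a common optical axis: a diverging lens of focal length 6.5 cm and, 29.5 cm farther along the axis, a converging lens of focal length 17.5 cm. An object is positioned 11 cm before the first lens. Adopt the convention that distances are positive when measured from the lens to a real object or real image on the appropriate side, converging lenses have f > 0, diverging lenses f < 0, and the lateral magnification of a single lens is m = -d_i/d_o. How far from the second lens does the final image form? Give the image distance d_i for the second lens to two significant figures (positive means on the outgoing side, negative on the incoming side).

37 cm

First lens: d_i1 = 1/(1/(-6.5) - 1/11) = -4.086 cm.
With d_i1 < 0 the first image is virtual and lies on the object side; the object distance for lens 2 is d_o2 = 29.5 - (-4.086) = 33.586 cm.
Second lens: d_i2 = 1/(1/17.5 - 1/(33.586)) = 36.539 cm.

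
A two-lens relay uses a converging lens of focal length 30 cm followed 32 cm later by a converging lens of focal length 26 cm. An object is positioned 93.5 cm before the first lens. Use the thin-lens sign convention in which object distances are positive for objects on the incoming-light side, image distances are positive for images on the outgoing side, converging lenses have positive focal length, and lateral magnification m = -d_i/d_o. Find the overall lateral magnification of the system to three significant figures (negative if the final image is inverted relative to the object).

-0.322

Applying the thin-lens equation to the first lens, 1/30 = 1/93.5 + 1/d_i1, which gives d_i1 = 44.173 cm.
Its lateral magnification is m_1 = -d_i1/d_o1 = -(44.173)/93.5 = -0.4724.
This image would form 44.173 cm past lens 1, i.e. 12.173 cm beyond lens 2, so it is a virtual object for lens 2: d_o2 = 32 - 44.173 = -12.173 cm.
Applying the thin-lens equation again with f_2 = 26 cm and d_o2 = -12.173 cm gives d_i2 = 8.291 cm.
m_2 = -(8.291)/(-12.173) = 0.6811.
The system's lateral magnification is m_1 m_2 = (-0.4724)(0.6811) = -0.3218.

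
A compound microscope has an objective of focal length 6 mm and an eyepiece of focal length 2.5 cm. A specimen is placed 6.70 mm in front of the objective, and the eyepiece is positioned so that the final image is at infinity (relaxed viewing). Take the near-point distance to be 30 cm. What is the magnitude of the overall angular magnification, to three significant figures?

Convert to cm: f_obj = 6 mm = 0.6 cm; d_o = 6.70 mm = 0.67 cm.
Objective: 1/d_i = 1/f_obj - 1/d_o = 1/0.6 - 1/0.67 = 0.17413 cm^-1, so d_i = 5.743 cm.
m_obj = -d_i/d_o = -5.743/0.67 = -8.571.
Eyepiece angular magnification (image at infinity): M_eye = D/f_e = 30/2.5 = 12.000.
Overall M = m_obj x M_eye = (-8.571)(12.000) = -102.86.
|M| = 102.86.

103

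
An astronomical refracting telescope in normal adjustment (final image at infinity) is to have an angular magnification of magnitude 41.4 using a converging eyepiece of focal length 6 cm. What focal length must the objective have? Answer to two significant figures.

250 cm

|M| = f_obj/|f_eye|, so f_obj = |M| x |f_eye| = 41.4 x 6 = 248.400 cm.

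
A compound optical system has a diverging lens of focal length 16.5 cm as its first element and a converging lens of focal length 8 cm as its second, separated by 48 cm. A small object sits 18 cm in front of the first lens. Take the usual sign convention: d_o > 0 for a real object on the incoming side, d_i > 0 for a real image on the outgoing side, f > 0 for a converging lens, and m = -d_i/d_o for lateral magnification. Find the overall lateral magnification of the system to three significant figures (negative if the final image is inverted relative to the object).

Applying the thin-lens equation to the first lens, 1/(-16.5) = 1/18 + 1/d_i1, which gives d_i1 = -8.609 cm.
Its lateral magnification is m_1 = -d_i1/d_o1 = -(-8.609)/18 = 0.4783.
With d_i1 < 0 the first image is virtual and lies on the object side; the object distance for lens 2 is d_o2 = 48 - (-8.609) = 56.609 cm.
Applying the thin-lens equation again with f_2 = 8 cm and d_o2 = 56.609 cm gives d_i2 = 9.317 cm.
m_2 = -(9.317)/(56.609) = -0.1646.
Overall magnification: m = m_1 m_2 = -0.0787.

-0.0787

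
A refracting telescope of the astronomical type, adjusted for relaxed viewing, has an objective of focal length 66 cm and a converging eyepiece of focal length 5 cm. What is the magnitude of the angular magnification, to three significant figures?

|M| = f_obj/|f_eye| = 66/5 = 13.200.

13.2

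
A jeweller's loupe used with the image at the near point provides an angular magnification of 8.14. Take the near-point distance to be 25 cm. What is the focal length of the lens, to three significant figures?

For the image at the near point, M = 1 + D/f.
f = D/(M - 1) = 25/(8.14 - 1) = 3.501 cm.

3.50 cm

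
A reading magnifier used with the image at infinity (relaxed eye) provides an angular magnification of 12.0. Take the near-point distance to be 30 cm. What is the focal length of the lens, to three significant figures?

For the image at infinity, M = D/f.
f = D/M = 30/12.0 = 2.500 cm.

2.50 cm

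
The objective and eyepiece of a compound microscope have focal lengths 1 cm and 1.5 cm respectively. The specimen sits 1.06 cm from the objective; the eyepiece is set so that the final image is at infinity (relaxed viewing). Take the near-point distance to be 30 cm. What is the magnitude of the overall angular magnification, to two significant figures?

Objective: 1/d_i = 1/f_obj - 1/d_o = 1/1 - 1/1.06 = 0.05660 cm^-1, so d_i = 17.667 cm.
m_obj = -d_i/d_o = -17.667/1.06 = -16.667.
Eyepiece angular magnification (image at infinity): M_eye = D/f_e = 30/1.5 = 20.000.
Overall M = m_obj x M_eye = (-16.667)(20.000) = -333.33.
|M| = 333.33.

330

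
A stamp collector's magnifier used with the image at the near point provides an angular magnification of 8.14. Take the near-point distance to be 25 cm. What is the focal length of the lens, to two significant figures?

3.5 cm

For the image at the near point, M = 1 + D/f.
f = D/(M - 1) = 25/(8.14 - 1) = 3.501 cm.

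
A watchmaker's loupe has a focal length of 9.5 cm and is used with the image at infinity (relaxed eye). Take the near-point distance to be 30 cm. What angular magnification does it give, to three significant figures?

M = D/f = 30/9.5 = 3.158.

3.16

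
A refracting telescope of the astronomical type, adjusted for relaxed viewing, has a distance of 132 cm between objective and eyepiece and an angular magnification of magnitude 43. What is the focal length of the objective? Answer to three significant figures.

In normal adjustment the tube length equals f_obj + f_eye and |M| = f_obj/f_eye.
So f_obj = 43 f_eye and 43 f_eye + f_eye = 132 cm, giving f_eye = 132/44 = 3.000 cm and f_obj = 129.000 cm.

129 cm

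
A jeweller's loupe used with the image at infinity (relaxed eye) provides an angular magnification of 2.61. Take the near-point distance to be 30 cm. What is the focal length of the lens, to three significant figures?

For the image at infinity, M = D/f.
f = D/M = 30/2.61 = 11.494 cm.

11.5 cm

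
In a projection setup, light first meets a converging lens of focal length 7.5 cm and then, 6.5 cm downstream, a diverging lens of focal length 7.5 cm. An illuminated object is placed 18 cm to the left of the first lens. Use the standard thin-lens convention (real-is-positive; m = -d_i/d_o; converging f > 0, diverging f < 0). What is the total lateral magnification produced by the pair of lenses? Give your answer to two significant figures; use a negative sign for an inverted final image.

-4.7

Applying the thin-lens equation to the first lens, 1/7.5 = 1/18 + 1/d_i1, which gives d_i1 = 12.857 cm.
Its lateral magnification is m_1 = -d_i1/d_o1 = -(12.857)/18 = -0.7143.
Since 12.857 cm > 6.5 cm, the first image lies past the second lens and serves as a virtual object: d_o2 = L - d_i1 = -6.357 cm.
Applying the thin-lens equation again with f_2 = -7.5 cm and d_o2 = -6.357 cm gives d_i2 = 41.719 cm.
m_2 = -(41.719)/(-6.357) = 6.5625.
Total m = m_1 x m_2 = (-0.7143)(6.5625) = -4.6875.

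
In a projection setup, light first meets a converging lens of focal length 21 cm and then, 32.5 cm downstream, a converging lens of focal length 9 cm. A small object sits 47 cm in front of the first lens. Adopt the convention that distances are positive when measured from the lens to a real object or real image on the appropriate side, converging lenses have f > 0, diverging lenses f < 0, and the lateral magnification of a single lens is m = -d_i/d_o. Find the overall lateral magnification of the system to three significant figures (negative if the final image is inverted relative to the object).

Applying the thin-lens equation to the first lens, 1/21 = 1/47 + 1/d_i1, which gives d_i1 = 37.962 cm.
Its lateral magnification is m_1 = -d_i1/d_o1 = -(37.962)/47 = -0.8077.
This image would form 37.962 cm past lens 1, i.e. 5.462 cm beyond lens 2, so it is a virtual object for lens 2: d_o2 = 32.5 - 37.962 = -5.462 cm.
Applying the thin-lens equation again with f_2 = 9 cm and d_o2 = -5.462 cm gives d_i2 = 3.399 cm.
m_2 = -(3.399)/(-5.462) = 0.6223.
The system's lateral magnification is m_1 m_2 = (-0.8077)(0.6223) = -0.5027.

-0.503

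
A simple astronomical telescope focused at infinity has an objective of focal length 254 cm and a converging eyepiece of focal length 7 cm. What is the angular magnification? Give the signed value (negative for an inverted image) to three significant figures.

M = -f_obj/f_eye = -254/(7) = -36.286.

-36.3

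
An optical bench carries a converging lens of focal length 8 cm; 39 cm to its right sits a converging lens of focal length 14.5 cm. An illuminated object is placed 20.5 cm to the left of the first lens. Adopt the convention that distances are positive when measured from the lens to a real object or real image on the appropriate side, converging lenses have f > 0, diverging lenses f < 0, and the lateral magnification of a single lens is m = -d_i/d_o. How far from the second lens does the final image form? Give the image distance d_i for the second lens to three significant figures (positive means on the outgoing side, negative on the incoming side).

33.0 cm

Applying the thin-lens equation to the first lens, 1/8 = 1/20.5 + 1/d_i1, which gives d_i1 = 13.120 cm.
The intermediate image is 13.120 cm to the right of lens 1, so d_o2 = L - d_i1 = 39 - 13.120 = 25.880 cm.
Applying the thin-lens equation again with f_2 = 14.5 cm and d_o2 = 25.880 cm gives d_i2 = 32.975 cm.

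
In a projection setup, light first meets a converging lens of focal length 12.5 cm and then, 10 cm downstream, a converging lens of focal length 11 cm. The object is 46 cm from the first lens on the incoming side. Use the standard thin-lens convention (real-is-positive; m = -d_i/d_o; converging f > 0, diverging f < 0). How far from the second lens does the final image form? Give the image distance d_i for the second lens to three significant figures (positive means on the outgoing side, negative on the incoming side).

Lens 1: 1/d_i1 = 1/f_1 - 1/d_o1 = 1/12.5 - 1/46 = 0.05826 cm^-1, so d_i1 = 17.164 cm.
Since 17.164 cm > 10 cm, the first image lies past the second lens and serves as a virtual object: d_o2 = L - d_i1 = -7.164 cm.
Lens 2: 1/d_i2 = 1/f_2 - 1/d_o2 = 1/11 - 1/(-7.164) = 0.23049 cm^-1, so d_i2 = 4.339 cm.

4.34 cm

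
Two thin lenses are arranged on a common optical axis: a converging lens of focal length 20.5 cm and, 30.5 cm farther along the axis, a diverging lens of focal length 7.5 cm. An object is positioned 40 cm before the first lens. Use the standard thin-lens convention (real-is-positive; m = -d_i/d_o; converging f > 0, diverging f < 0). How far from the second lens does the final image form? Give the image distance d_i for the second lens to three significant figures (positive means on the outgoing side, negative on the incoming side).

-21.4 cm

Lens 1: 1/d_i1 = 1/f_1 - 1/d_o1 = 1/20.5 - 1/40 = 0.02378 cm^-1, so d_i1 = 42.051 cm.
Since 42.051 cm > 30.5 cm, the first image lies past the second lens and serves as a virtual object: d_o2 = L - d_i1 = -11.551 cm.
Lens 2: 1/d_i2 = 1/f_2 - 1/d_o2 = 1/(-7.5) - 1/(-11.551) = -0.04676 cm^-1, so d_i2 = -21.384 cm.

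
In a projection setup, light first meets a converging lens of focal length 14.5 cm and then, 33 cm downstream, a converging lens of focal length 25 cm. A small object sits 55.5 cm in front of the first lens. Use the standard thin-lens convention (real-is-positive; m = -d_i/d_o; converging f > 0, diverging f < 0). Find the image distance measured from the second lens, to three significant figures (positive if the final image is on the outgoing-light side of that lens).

Applying the thin-lens equation to the first lens, 1/14.5 = 1/55.5 + 1/d_i1, which gives d_i1 = 19.628 cm.
The intermediate image is 19.628 cm to the right of lens 1, so d_o2 = L - d_i1 = 33 - 19.628 = 13.372 cm.
Applying the thin-lens equation again with f_2 = 25 cm and d_o2 = 13.372 cm gives d_i2 = -28.749 cm.

-28.7 cm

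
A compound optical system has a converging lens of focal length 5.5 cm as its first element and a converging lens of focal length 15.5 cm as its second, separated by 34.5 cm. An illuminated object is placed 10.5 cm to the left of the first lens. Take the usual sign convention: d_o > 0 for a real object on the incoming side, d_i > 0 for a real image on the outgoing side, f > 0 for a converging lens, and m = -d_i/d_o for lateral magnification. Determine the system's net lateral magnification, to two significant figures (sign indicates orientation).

First lens: d_i1 = 1/(1/5.5 - 1/10.5) = 11.550 cm.
m_1 = -(11.550)/10.5 = -1.1000.
The intermediate image is 11.550 cm to the right of lens 1, so d_o2 = L - d_i1 = 34.5 - 11.550 = 22.950 cm.
Second lens: d_i2 = 1/(1/15.5 - 1/(22.950)) = 47.748 cm.
m_2 = -(47.748)/(22.950) = -2.0805.
Overall magnification: m = m_1 m_2 = 2.2886.

2.3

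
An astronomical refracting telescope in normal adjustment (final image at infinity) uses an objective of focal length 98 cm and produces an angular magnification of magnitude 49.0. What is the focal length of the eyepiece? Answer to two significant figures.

2.0 cm

|M| = f_obj/f_eye, so f_eye = f_obj/|M| = 98/49.0 = 2.000 cm.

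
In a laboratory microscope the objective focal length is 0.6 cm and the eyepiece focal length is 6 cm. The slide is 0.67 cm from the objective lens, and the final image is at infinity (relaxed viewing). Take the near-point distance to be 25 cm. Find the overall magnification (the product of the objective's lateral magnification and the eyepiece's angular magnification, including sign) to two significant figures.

-36

Objective: 1/d_i = 1/f_obj - 1/d_o = 1/0.6 - 1/0.67 = 0.17413 cm^-1, so d_i = 5.743 cm.
m_obj = -d_i/d_o = -5.743/0.67 = -8.571.
Eyepiece angular magnification (image at infinity): M_eye = D/f_e = 25/6 = 4.167.
Overall M = m_obj x M_eye = (-8.571)(4.167) = -35.71.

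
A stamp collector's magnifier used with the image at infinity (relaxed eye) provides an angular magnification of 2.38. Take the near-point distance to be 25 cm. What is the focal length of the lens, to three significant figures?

10.5 cm

For the image at infinity, M = D/f.
f = D/M = 25/2.38 = 10.504 cm.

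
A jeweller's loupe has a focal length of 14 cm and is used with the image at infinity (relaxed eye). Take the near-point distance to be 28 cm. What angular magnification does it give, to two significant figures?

M = D/f = 28/14 = 2.000.

2.0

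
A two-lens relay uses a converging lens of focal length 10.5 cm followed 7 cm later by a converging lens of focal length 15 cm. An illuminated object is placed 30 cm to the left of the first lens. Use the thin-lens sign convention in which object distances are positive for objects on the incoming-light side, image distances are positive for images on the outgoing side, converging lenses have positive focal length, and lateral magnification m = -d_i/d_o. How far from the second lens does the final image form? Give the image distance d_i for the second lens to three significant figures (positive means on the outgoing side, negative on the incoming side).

Applying the thin-lens equation to the first lens, 1/10.5 = 1/30 + 1/d_i1, which gives d_i1 = 16.154 cm.
This image would form 16.154 cm past lens 1, i.e. 9.154 cm beyond lens 2, so it is a virtual object for lens 2: d_o2 = 7 - 16.154 = -9.154 cm.
Applying the thin-lens equation again with f_2 = 15 cm and d_o2 = -9.154 cm gives d_i2 = 5.685 cm.

5.68 cm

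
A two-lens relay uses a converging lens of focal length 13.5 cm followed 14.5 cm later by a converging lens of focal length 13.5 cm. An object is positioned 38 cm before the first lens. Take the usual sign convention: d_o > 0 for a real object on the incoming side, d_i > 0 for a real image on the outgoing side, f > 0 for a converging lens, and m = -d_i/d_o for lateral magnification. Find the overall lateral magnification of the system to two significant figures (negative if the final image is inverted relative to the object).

Applying the thin-lens equation to the first lens, 1/13.5 = 1/38 + 1/d_i1, which gives d_i1 = 20.939 cm.
Its lateral magnification is m_1 = -d_i1/d_o1 = -(20.939)/38 = -0.5510.
Since 20.939 cm > 14.5 cm, the first image lies past the second lens and serves as a virtual object: d_o2 = L - d_i1 = -6.439 cm.
Applying the thin-lens equation again with f_2 = 13.5 cm and d_o2 = -6.439 cm gives d_i2 = 4.360 cm.
m_2 = -(4.360)/(-6.439) = 0.6771.
Total m = m_1 x m_2 = (-0.5510)(0.6771) = -0.3731.

-0.37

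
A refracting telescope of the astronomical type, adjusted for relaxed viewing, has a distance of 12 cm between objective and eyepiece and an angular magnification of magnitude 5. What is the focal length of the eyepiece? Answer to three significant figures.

2.00 cm

In normal adjustment the tube length equals f_obj + f_eye and |M| = f_obj/f_eye.
So f_obj = 5 f_eye and 5 f_eye + f_eye = 12 cm, giving f_eye = 12/6 = 2.000 cm and f_obj = 10.000 cm.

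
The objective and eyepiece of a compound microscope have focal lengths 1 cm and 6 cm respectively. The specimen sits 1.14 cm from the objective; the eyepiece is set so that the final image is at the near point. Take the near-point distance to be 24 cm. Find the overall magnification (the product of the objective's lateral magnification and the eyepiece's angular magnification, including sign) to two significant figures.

Objective: 1/d_i = 1/f_obj - 1/d_o = 1/1 - 1/1.14 = 0.12281 cm^-1, so d_i = 8.143 cm.
m_obj = -d_i/d_o = -8.143/1.14 = -7.143.
Eyepiece angular magnification (image at near point): M_eye = 1 + D/f_e = 1 + 24/6 = 5.000.
Overall M = m_obj x M_eye = (-7.143)(5.000) = -35.71.

-36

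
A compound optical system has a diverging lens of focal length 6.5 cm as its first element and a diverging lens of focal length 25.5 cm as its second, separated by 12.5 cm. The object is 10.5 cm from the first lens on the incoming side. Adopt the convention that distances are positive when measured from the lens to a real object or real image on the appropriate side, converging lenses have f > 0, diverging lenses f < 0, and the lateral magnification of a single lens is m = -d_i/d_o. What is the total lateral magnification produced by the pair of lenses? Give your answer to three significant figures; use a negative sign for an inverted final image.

Lens 1: 1/d_i1 = 1/f_1 - 1/d_o1 = 1/(-6.5) - 1/10.5 = -0.24908 cm^-1, so d_i1 = -4.015 cm.
m_1 = -(-4.015)/10.5 = 0.3824.
The intermediate image is virtual, 4.015 cm to the left of lens 1, so d_o2 = L - d_i1 = 12.5 - (-4.015) = 16.515 cm.
Lens 2: 1/d_i2 = 1/f_2 - 1/d_o2 = 1/(-25.5) - 1/(16.515) = -0.09977 cm^-1, so d_i2 = -10.023 cm.
m_2 = -(-10.023)/(16.515) = 0.6069.
The system's lateral magnification is m_1 m_2 = (0.3824)(0.6069) = 0.2321.

0.232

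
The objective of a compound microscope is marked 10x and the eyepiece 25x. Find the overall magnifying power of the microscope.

The overall magnification of a compound microscope is the product of the objective and eyepiece magnifications:
M = M_obj x M_eye = 10 x 25 = 250.

250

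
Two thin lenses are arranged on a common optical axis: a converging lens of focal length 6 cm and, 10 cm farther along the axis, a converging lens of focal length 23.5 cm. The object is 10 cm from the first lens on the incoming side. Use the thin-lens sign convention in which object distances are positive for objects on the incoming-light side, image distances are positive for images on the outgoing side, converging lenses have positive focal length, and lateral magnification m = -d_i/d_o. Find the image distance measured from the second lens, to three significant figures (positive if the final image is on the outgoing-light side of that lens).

4.12 cm

First lens: d_i1 = 1/(1/6 - 1/10) = 15.000 cm.
This image would form 15.000 cm past lens 1, i.e. 5.000 cm beyond lens 2, so it is a virtual object for lens 2: d_o2 = 10 - 15.000 = -5.000 cm.
Second lens: d_i2 = 1/(1/23.5 - 1/(-5.000)) = 4.123 cm.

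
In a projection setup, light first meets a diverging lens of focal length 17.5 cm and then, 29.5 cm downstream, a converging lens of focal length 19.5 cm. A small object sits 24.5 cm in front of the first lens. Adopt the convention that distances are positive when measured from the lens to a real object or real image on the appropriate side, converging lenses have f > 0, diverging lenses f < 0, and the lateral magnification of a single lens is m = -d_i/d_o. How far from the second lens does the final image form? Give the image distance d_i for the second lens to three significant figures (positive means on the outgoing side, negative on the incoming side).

38.3 cm

Applying the thin-lens equation to the first lens, 1/(-17.5) = 1/24.5 + 1/d_i1, which gives d_i1 = -10.208 cm.
The intermediate image is virtual, 10.208 cm to the left of lens 1, so d_o2 = L - d_i1 = 29.5 - (-10.208) = 39.708 cm.
Applying the thin-lens equation again with f_2 = 19.5 cm and d_o2 = 39.708 cm gives d_i2 = 38.316 cm.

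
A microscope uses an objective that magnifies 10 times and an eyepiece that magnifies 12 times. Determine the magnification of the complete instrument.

The overall magnification of a compound microscope is the product of the objective and eyepiece magnifications:
M = M_obj x M_eye = 10 x 12 = 120.

120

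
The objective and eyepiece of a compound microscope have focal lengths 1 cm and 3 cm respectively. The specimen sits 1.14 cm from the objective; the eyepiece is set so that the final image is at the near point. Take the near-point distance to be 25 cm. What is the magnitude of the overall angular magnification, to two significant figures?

Objective: 1/d_i = 1/f_obj - 1/d_o = 1/1 - 1/1.14 = 0.12281 cm^-1, so d_i = 8.143 cm.
m_obj = -d_i/d_o = -8.143/1.14 = -7.143.
Eyepiece angular magnification (image at near point): M_eye = 1 + D/f_e = 1 + 25/3 = 9.333.
Overall M = m_obj x M_eye = (-7.143)(9.333) = -66.67.
|M| = 66.67.

67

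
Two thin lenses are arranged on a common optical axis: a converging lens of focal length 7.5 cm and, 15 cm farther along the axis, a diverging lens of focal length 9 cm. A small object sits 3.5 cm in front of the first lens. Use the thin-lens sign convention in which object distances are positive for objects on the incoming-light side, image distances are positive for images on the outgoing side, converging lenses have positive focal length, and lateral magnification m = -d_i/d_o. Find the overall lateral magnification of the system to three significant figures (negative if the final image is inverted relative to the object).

Lens 1: 1/d_i1 = 1/f_1 - 1/d_o1 = 1/7.5 - 1/3.5 = -0.15238 cm^-1, so d_i1 = -6.563 cm.
m_1 = -(-6.563)/3.5 = 1.8750.
With d_i1 < 0 the first image is virtual and lies on the object side; the object distance for lens 2 is d_o2 = 15 - (-6.563) = 21.562 cm.
Lens 2: 1/d_i2 = 1/f_2 - 1/d_o2 = 1/(-9) - 1/(21.562) = -0.15749 cm^-1, so d_i2 = -6.350 cm.
m_2 = -(-6.350)/(21.562) = 0.2945.
Overall magnification: m = m_1 m_2 = 0.5521.

0.552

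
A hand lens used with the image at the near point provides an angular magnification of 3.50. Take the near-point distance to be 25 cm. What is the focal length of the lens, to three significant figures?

For the image at the near point, M = 1 + D/f.
f = D/(M - 1) = 25/(3.5 - 1) = 10.000 cm.

10.0 cm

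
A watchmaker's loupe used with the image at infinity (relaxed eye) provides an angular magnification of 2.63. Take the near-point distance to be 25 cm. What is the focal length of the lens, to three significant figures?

For the image at infinity, M = D/f.
f = D/M = 25/2.63 = 9.506 cm.

9.51 cm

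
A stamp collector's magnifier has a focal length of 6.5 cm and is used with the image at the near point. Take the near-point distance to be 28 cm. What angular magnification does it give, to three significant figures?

M = 1 + D/f = 1 + 28/6.5 = 5.308.

5.31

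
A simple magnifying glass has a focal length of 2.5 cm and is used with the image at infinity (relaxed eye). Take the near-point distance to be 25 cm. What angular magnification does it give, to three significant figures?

10.0

M = D/f = 25/2.5 = 10.000.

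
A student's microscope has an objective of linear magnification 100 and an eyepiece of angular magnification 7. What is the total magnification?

The overall magnification of a compound microscope is the product of the objective and eyepiece magnifications:
M = M_obj x M_eye = 100 x 7 = 700.

700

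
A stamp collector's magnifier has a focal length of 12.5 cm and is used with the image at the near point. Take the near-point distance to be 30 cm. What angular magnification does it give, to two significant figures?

3.4

M = 1 + D/f = 1 + 30/12.5 = 3.400.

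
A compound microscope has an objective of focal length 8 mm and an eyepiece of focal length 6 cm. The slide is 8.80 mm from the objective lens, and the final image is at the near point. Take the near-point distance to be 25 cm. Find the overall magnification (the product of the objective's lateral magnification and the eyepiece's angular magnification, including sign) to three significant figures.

-51.7

Convert to cm: f_obj = 8 mm = 0.8 cm; d_o = 8.80 mm = 0.88 cm.
Objective: 1/d_i = 1/f_obj - 1/d_o = 1/0.8 - 1/0.88 = 0.11364 cm^-1, so d_i = 8.800 cm.
m_obj = -d_i/d_o = -8.800/0.88 = -10.000.
Eyepiece angular magnification (image at near point): M_eye = 1 + D/f_e = 1 + 25/6 = 5.167.
Overall M = m_obj x M_eye = (-10.000)(5.167) = -51.67.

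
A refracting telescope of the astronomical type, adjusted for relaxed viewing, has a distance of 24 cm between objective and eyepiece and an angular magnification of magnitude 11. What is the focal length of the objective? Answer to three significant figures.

In normal adjustment the tube length equals f_obj + f_eye and |M| = f_obj/f_eye.
So f_obj = 11 f_eye and 11 f_eye + f_eye = 24 cm, giving f_eye = 24/12 = 2.000 cm and f_obj = 22.000 cm.

22.0 cm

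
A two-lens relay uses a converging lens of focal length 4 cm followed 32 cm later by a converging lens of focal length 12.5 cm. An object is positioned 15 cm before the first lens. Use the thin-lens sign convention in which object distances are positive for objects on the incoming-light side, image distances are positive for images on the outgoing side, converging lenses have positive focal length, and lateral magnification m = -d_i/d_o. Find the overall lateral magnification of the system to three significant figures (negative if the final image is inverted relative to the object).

Lens 1: 1/d_i1 = 1/f_1 - 1/d_o1 = 1/4 - 1/15 = 0.18333 cm^-1, so d_i1 = 5.455 cm.
m_1 = -(5.455)/15 = -0.3636.
That image sits 26.545 cm in front of the second lens, so d_o2 = 26.545 cm.
Lens 2: 1/d_i2 = 1/f_2 - 1/d_o2 = 1/12.5 - 1/(26.545) = 0.04233 cm^-1, so d_i2 = 23.625 cm.
m_2 = -(23.625)/(26.545) = -0.8900.
Overall magnification: m = m_1 m_2 = 0.3236.

0.324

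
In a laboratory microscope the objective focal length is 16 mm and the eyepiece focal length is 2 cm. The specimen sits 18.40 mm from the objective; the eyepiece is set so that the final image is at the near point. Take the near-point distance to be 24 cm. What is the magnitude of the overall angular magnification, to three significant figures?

86.7

Convert to cm: f_obj = 16 mm = 1.6 cm; d_o = 18.40 mm = 1.84 cm.
Objective: 1/d_i = 1/f_obj - 1/d_o = 1/1.6 - 1/1.84 = 0.08152 cm^-1, so d_i = 12.267 cm.
m_obj = -d_i/d_o = -12.267/1.84 = -6.667.
Eyepiece angular magnification (image at near point): M_eye = 1 + D/f_e = 1 + 24/2 = 13.000.
Overall M = m_obj x M_eye = (-6.667)(13.000) = -86.67.
|M| = 86.67.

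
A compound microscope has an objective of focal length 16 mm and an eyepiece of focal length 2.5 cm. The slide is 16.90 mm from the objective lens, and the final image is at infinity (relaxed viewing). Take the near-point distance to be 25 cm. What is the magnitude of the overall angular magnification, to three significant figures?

Convert to cm: f_obj = 16 mm = 1.6 cm; d_o = 16.90 mm = 1.69 cm.
Objective: 1/d_i = 1/f_obj - 1/d_o = 1/1.6 - 1/1.69 = 0.03328 cm^-1, so d_i = 30.044 cm.
m_obj = -d_i/d_o = -30.044/1.69 = -17.778.
Eyepiece angular magnification (image at infinity): M_eye = D/f_e = 25/2.5 = 10.000.
Overall M = m_obj x M_eye = (-17.778)(10.000) = -177.78.
|M| = 177.78.

178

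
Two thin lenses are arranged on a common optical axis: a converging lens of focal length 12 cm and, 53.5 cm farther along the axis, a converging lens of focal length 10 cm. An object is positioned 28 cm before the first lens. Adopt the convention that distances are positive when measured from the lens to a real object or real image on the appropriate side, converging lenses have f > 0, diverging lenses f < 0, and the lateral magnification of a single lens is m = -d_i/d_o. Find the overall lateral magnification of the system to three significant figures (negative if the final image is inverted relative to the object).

0.333

Applying the thin-lens equation to the first lens, 1/12 = 1/28 + 1/d_i1, which gives d_i1 = 21.000 cm.
Its lateral magnification is m_1 = -d_i1/d_o1 = -(21.000)/28 = -0.7500.
That image sits 32.500 cm in front of the second lens, so d_o2 = 32.500 cm.
Applying the thin-lens equation again with f_2 = 10 cm and d_o2 = 32.500 cm gives d_i2 = 14.444 cm.
m_2 = -(14.444)/(32.500) = -0.4444.
The system's lateral magnification is m_1 m_2 = (-0.7500)(-0.4444) = 0.3333.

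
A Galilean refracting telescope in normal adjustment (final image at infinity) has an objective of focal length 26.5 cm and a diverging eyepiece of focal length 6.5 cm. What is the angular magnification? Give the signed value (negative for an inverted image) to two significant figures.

M = -f_obj/f_eye = -26.5/(-6.5) = 4.077.

4.1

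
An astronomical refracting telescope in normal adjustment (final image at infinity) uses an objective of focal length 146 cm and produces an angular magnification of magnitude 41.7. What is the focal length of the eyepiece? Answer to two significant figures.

|M| = f_obj/f_eye, so f_eye = f_obj/|M| = 146/41.7 = 3.501 cm.

3.5 cm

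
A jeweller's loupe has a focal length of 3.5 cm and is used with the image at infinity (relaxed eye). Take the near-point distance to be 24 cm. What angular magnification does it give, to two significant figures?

6.9

M = D/f = 24/3.5 = 6.857.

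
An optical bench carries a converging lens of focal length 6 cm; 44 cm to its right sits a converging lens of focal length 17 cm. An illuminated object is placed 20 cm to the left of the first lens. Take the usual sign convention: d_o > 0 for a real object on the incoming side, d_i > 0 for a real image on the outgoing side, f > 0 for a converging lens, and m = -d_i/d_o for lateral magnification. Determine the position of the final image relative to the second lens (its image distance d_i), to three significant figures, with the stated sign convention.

32.7 cm

Lens 1: 1/d_i1 = 1/f_1 - 1/d_o1 = 1/6 - 1/20 = 0.11667 cm^-1, so d_i1 = 8.571 cm.
That image sits 35.429 cm in front of the second lens, so d_o2 = 35.429 cm.
Lens 2: 1/d_i2 = 1/f_2 - 1/d_o2 = 1/17 - 1/(35.429) = 0.03060 cm^-1, so d_i2 = 32.682 cm.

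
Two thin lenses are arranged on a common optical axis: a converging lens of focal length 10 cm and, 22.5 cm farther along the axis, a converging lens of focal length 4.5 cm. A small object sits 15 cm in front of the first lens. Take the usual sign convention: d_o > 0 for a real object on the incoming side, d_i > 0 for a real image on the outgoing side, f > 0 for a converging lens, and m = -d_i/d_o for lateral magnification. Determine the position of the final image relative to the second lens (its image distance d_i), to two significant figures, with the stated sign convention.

Applying the thin-lens equation to the first lens, 1/10 = 1/15 + 1/d_i1, which gives d_i1 = 30.000 cm.
Since 30.000 cm > 22.5 cm, the first image lies past the second lens and serves as a virtual object: d_o2 = L - d_i1 = -7.500 cm.
Applying the thin-lens equation again with f_2 = 4.5 cm and d_o2 = -7.500 cm gives d_i2 = 2.812 cm.

2.8 cm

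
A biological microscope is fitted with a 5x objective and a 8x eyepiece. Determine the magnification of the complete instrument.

The overall magnification of a compound microscope is the product of the objective and eyepiece magnifications:
M = M_obj x M_eye = 5 x 8 = 40.

40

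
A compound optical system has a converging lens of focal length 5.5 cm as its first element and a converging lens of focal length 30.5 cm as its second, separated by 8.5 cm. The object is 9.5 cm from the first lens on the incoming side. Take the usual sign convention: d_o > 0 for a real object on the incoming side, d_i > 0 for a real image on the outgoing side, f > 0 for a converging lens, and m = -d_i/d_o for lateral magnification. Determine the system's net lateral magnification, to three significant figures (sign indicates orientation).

-1.20

Applying the thin-lens equation to the first lens, 1/5.5 = 1/9.5 + 1/d_i1, which gives d_i1 = 13.062 cm.
Its lateral magnification is m_1 = -d_i1/d_o1 = -(13.062)/9.5 = -1.3750.
This image would form 13.062 cm past lens 1, i.e. 4.562 cm beyond lens 2, so it is a virtual object for lens 2: d_o2 = 8.5 - 13.062 = -4.562 cm.
Applying the thin-lens equation again with f_2 = 30.5 cm and d_o2 = -4.562 cm gives d_i2 = 3.969 cm.
m_2 = -(3.969)/(-4.562) = 0.8699.
Overall magnification: m = m_1 m_2 = -1.1961.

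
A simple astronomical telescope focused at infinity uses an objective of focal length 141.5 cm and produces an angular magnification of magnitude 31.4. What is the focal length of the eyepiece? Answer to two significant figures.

4.5 cm

|M| = f_obj/f_eye, so f_eye = f_obj/|M| = 141.5/31.4 = 4.506 cm.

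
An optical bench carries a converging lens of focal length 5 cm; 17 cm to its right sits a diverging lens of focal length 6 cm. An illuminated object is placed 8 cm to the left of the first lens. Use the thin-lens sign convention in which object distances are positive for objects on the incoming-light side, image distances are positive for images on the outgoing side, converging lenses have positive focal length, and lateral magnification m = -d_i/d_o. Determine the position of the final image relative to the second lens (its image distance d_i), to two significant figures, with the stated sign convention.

-2.3 cm

Lens 1: 1/d_i1 = 1/f_1 - 1/d_o1 = 1/5 - 1/8 = 0.07500 cm^-1, so d_i1 = 13.333 cm.
Object distance for lens 2: d_o2 = 17 - 13.333 = 3.667 cm.
Lens 2: 1/d_i2 = 1/f_2 - 1/d_o2 = 1/(-6) - 1/(3.667) = -0.43939 cm^-1, so d_i2 = -2.276 cm.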